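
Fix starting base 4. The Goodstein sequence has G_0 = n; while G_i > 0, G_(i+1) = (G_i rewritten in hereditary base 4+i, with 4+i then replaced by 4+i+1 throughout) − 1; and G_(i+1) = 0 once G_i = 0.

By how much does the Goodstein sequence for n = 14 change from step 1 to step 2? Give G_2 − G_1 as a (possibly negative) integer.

i=0: 14 = 3·4 + 2 (b=4); 4→5: 3·5 + 2 = 17; 17−1 = 16
i=1: 16 = 3·5 + 1 (b=5); 5→6: 3·6 + 1 = 19; 19−1 = 18

2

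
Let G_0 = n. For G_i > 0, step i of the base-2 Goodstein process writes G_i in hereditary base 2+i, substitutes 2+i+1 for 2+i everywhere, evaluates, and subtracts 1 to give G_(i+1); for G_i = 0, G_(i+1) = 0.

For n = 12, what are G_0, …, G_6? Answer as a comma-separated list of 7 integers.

12, 107, 1065, 15685, 280019, 5764910, 134217867

i=0: 12 = 2^(2 + 1) + 2^2 (b=2); 2→3: 3^(3 + 1) + 3^3 = 108; 108−1 = 107
i=1: 107 = 3^(3 + 1) + 2·3^2 + 2·3 + 2 (b=3); 3→4: 4^(4 + 1) + 2·4^2 + 2·4 + 2 = 1066; 1066−1 = 1065
i=2: 1065 = 4^(4 + 1) + 2·4^2 + 2·4 + 1 (b=4); 4→5: 5^(5 + 1) + 2·5^2 + 2·5 + 1 = 15686; 15686−1 = 15685
i=3: 15685 = 5^(5 + 1) + 2·5^2 + 2·5 (b=5); 5→6: 6^(6 + 1) + 2·6^2 + 2·6 = 280020; 280020−1 = 280019
i=4: 280019 = 6^(6 + 1) + 2·6^2 + 6 + 5 (b=6); 6→7: 7^(7 + 1) + 2·7^2 + 7 + 5 = 5764911; 5764911−1 = 5764910
i=5: 5764910 = 7^(7 + 1) + 2·7^2 + 7 + 4 (b=7); 7→8: 8^(8 + 1) + 2·8^2 + 8 + 4 = 134217868; 134217868−1 = 134217867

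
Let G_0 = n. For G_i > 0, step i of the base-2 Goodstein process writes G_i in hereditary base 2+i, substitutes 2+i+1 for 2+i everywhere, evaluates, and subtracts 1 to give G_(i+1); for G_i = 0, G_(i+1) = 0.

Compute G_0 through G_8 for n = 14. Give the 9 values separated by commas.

14, 110, 1281, 18750, 326591, 5862840, 134404971, 3487116548, 100000555551

14 —HB2→ 2^(2 + 1) + 2^2 + 2 —bump→ 3^(3 + 1) + 3^3 + 3 = 111 —(−1)→ 110
110 —HB3→ 3^(3 + 1) + 3^3 + 2 —bump→ 4^(4 + 1) + 4^4 + 2 = 1282 —(−1)→ 1281
1281 —HB4→ 4^(4 + 1) + 4^4 + 1 —bump→ 5^(5 + 1) + 5^5 + 1 = 18751 —(−1)→ 18750
18750 —HB5→ 5^(5 + 1) + 5^5 —bump→ 6^(6 + 1) + 6^6 = 326592 —(−1)→ 326591
326591 —HB6→ 6^(6 + 1) + 5·6^5 + 5·6^4 + 5·6^3 + 5·6^2 + 5·6 + 5 —bump→ 7^(7 + 1) + 5·7^5 + 5·7^4 + 5·7^3 + 5·7^2 + 5·7 + 5 = 5862841 —(−1)→ 5862840
5862840 —HB7→ 7^(7 + 1) + 5·7^5 + 5·7^4 + 5·7^3 + 5·7^2 + 5·7 + 4 —bump→ 8^(8 + 1) + 5·8^5 + 5·8^4 + 5·8^3 + 5·8^2 + 5·8 + 4 = 134404972 —(−1)→ 134404971
134404971 —HB8→ 8^(8 + 1) + 5·8^5 + 5·8^4 + 5·8^3 + 5·8^2 + 5·8 + 3 —bump→ 9^(9 + 1) + 5·9^5 + 5·9^4 + 5·9^3 + 5·9^2 + 5·9 + 3 = 3487116549 —(−1)→ 3487116548
3487116548 —HB9→ 9^(9 + 1) + 5·9^5 + 5·9^4 + 5·9^3 + 5·9^2 + 5·9 + 2 —bump→ 10^(10 + 1) + 5·10^5 + 5·10^4 + 5·10^3 + 5·10^2 + 5·10 + 2 = 100000555552 —(−1)→ 100000555551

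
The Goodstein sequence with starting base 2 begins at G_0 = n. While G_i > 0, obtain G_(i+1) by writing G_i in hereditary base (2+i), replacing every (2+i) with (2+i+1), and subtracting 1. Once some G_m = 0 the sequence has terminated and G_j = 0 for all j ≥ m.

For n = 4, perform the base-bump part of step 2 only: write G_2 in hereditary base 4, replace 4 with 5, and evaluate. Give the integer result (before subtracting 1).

G_0=4  [base 2] 2^2  →[2↦3]→  3^3 = 27  −1 ⇒ G_1=26
G_1=26  [base 3] 2·3^2 + 2·3 + 2  →[3↦4]→  2·4^2 + 2·4 + 2 = 42  −1 ⇒ G_2=41
G_2=41  [base 4] 2·4^2 + 2·4 + 1  →[4↦5]→  2·5^2 + 2·5 + 1 = 61  −1 ⇒ G_3=60

61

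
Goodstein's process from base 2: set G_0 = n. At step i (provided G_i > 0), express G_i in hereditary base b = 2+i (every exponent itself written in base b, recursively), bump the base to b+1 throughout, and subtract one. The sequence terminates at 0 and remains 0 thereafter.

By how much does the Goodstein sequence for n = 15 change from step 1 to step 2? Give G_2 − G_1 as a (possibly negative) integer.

1172

G_0 = 15. HB_2(15) = 2^(2 + 1) + 2^2 + 2 + 1. Bump = 112. G_1 = 111.
G_1 = 111. HB_3(111) = 3^(3 + 1) + 3^3 + 3. Bump = 1284. G_2 = 1283.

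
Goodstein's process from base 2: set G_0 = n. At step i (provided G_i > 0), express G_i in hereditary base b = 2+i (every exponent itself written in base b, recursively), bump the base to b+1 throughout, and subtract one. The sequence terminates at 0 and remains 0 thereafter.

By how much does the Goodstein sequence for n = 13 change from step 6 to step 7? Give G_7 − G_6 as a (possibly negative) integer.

3352567376

G_0 = 13. HB_2(13) = 2^(2 + 1) + 2^2 + 1. Bump = 109. G_1 = 108.
G_1 = 108. HB_3(108) = 3^(3 + 1) + 3^3. Bump = 1280. G_2 = 1279.
G_2 = 1279. HB_4(1279) = 4^(4 + 1) + 3·4^3 + 3·4^2 + 3·4 + 3. Bump = 16093. G_3 = 16092.
G_3 = 16092. HB_5(16092) = 5^(5 + 1) + 3·5^3 + 3·5^2 + 3·5 + 2. Bump = 280712. G_4 = 280711.
G_4 = 280711. HB_6(280711) = 6^(6 + 1) + 3·6^3 + 3·6^2 + 3·6 + 1. Bump = 5765999. G_5 = 5765998.
G_5 = 5765998. HB_7(5765998) = 7^(7 + 1) + 3·7^3 + 3·7^2 + 3·7. Bump = 134219480. G_6 = 134219479.
G_6 = 134219479. HB_8(134219479) = 8^(8 + 1) + 3·8^3 + 3·8^2 + 2·8 + 7. Bump = 3486786856. G_7 = 3486786855.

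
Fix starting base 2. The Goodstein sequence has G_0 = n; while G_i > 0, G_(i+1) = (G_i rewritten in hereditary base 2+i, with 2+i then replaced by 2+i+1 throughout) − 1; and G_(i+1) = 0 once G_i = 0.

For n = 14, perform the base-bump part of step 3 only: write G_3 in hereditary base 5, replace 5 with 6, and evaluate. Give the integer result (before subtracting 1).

G_0 = 14. HB_2(14) = 2^(2 + 1) + 2^2 + 2. Bump = 111. G_1 = 110.
G_1 = 110. HB_3(110) = 3^(3 + 1) + 3^3 + 2. Bump = 1282. G_2 = 1281.
G_2 = 1281. HB_4(1281) = 4^(4 + 1) + 4^4 + 1. Bump = 18751. G_3 = 18750.
G_3 = 18750. HB_5(18750) = 5^(5 + 1) + 5^5. Bump = 326592. G_4 = 326591.

326592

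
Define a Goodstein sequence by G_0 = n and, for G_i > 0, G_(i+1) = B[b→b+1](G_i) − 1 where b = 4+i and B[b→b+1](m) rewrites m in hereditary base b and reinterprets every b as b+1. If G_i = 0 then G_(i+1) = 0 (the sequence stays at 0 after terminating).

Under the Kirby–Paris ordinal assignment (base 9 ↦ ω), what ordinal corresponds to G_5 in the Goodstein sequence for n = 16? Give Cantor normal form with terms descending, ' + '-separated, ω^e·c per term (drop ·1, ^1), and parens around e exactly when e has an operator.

ω·4

step 0: 16 = 4^2; sub 5 for 4: 5^2; = 25; G_1 = 25−1 = 24
step 1: 24 = 4·5 + 4; sub 6 for 5: 4·6 + 4; = 28; G_2 = 28−1 = 27
step 2: 27 = 4·6 + 3; sub 7 for 6: 4·7 + 3; = 31; G_3 = 31−1 = 30
step 3: 30 = 4·7 + 2; sub 8 for 7: 4·8 + 2; = 34; G_4 = 34−1 = 33
step 4: 33 = 4·8 + 1; sub 9 for 8: 4·9 + 1; = 37; G_5 = 37−1 = 36
step 5: 36 = 4·9; sub 10 for 9: 4·10; = 40; G_6 = 40−1 = 39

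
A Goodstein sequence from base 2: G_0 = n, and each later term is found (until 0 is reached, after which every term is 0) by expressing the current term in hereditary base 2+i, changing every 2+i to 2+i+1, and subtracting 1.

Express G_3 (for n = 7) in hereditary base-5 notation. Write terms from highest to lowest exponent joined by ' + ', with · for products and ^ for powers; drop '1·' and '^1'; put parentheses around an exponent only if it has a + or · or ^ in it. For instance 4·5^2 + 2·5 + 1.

5^5 + 2

step 0: 7 = 2^2 + 2 + 1; sub 3 for 2: 3^3 + 3 + 1; = 31; G_1 = 31−1 = 30
step 1: 30 = 3^3 + 3; sub 4 for 3: 4^4 + 4; = 260; G_2 = 260−1 = 259
step 2: 259 = 4^4 + 3; sub 5 for 4: 5^5 + 3; = 3128; G_3 = 3128−1 = 3127
step 3: 3127 = 5^5 + 2; sub 6 for 5: 6^6 + 2; = 46658; G_4 = 46658−1 = 46657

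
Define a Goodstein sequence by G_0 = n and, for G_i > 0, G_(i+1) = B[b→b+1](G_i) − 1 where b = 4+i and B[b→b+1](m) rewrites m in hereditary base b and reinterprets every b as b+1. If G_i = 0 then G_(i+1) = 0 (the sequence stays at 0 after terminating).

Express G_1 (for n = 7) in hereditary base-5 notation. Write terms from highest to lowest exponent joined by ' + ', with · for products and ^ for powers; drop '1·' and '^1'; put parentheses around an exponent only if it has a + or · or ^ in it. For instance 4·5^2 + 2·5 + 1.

(0) 7|_4 = 4 + 3 ↦ 5 + 3|_5 = 8 ⇒ 7
(1) 7|_5 = 5 + 2 ↦ 6 + 2|_6 = 8 ⇒ 7

5 + 2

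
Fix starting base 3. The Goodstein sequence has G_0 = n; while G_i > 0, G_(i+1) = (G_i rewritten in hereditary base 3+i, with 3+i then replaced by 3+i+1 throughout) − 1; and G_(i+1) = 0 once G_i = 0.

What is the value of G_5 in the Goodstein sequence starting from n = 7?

7 —HB3→ 2·3 + 1 —bump→ 2·4 + 1 = 9 —(−1)→ 8
8 —HB4→ 2·4 —bump→ 2·5 = 10 —(−1)→ 9
9 —HB5→ 5 + 4 —bump→ 6 + 4 = 10 —(−1)→ 9
9 —HB6→ 6 + 3 —bump→ 7 + 3 = 10 —(−1)→ 9
9 —HB7→ 7 + 2 —bump→ 8 + 2 = 10 —(−1)→ 9
9 —HB8→ 8 + 1 —bump→ 9 + 1 = 10 —(−1)→ 9

9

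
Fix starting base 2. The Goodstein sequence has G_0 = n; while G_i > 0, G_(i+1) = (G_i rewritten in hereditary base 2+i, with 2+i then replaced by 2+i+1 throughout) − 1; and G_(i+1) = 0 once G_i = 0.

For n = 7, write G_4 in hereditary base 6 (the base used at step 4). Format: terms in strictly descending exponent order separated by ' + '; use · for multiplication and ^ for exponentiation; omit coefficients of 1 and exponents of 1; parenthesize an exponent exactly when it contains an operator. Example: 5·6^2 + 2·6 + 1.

6^6 + 1

G_0=7  [base 2] 2^2 + 2 + 1  →[2↦3]→  3^3 + 3 + 1 = 31  −1 ⇒ G_1=30
G_1=30  [base 3] 3^3 + 3  →[3↦4]→  4^4 + 4 = 260  −1 ⇒ G_2=259
G_2=259  [base 4] 4^4 + 3  →[4↦5]→  5^5 + 3 = 3128  −1 ⇒ G_3=3127
G_3=3127  [base 5] 5^5 + 2  →[5↦6]→  6^6 + 2 = 46658  −1 ⇒ G_4=46657
G_4=46657  [base 6] 6^6 + 1  →[6↦7]→  7^7 + 1 = 823544  −1 ⇒ G_5=823543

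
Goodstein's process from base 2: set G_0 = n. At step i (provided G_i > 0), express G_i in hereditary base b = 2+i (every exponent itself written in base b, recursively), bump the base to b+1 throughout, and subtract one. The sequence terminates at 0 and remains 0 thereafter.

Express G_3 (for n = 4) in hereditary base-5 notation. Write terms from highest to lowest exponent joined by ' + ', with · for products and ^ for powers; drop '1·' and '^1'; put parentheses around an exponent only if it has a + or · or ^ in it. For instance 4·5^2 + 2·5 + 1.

2·5^2 + 2·5

[0] 4 ≡ 2^2 (base 2). Lift 3: 27. −1: 26.
[1] 26 ≡ 2·3^2 + 2·3 + 2 (base 3). Lift 4: 42. −1: 41.
[2] 41 ≡ 2·4^2 + 2·4 + 1 (base 4). Lift 5: 61. −1: 60.
[3] 60 ≡ 2·5^2 + 2·5 (base 5). Lift 6: 84. −1: 83.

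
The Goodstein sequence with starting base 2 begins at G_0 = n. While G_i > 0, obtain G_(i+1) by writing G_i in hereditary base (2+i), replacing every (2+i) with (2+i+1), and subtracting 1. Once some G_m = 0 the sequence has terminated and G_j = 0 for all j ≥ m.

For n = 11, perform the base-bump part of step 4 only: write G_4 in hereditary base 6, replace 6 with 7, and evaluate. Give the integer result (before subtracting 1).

5764802

base 2: 11 = 2^(2 + 1) + 2 + 1; at 3: 3^(3 + 1) + 3 + 1 = 85; next = 84
base 3: 84 = 3^(3 + 1) + 3; at 4: 4^(4 + 1) + 4 = 1028; next = 1027
base 4: 1027 = 4^(4 + 1) + 3; at 5: 5^(5 + 1) + 3 = 15628; next = 15627
base 5: 15627 = 5^(5 + 1) + 2; at 6: 6^(6 + 1) + 2 = 279938; next = 279937
base 6: 279937 = 6^(6 + 1) + 1; at 7: 7^(7 + 1) + 1 = 5764802; next = 5764801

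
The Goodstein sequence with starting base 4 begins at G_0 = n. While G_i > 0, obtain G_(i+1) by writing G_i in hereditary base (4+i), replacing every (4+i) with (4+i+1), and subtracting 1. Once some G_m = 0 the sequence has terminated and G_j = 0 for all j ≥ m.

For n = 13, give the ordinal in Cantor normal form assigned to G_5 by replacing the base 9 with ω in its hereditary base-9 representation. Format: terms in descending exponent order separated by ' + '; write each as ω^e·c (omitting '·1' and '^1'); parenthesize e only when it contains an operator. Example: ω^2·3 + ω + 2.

ω·2 + 2

i=0: 13 = 3·4 + 1 (b=4); 4→5: 3·5 + 1 = 16; 16−1 = 15
i=1: 15 = 3·5 (b=5); 5→6: 3·6 = 18; 18−1 = 17
i=2: 17 = 2·6 + 5 (b=6); 6→7: 2·7 + 5 = 19; 19−1 = 18
i=3: 18 = 2·7 + 4 (b=7); 7→8: 2·8 + 4 = 20; 20−1 = 19
i=4: 19 = 2·8 + 3 (b=8); 8→9: 2·9 + 3 = 21; 21−1 = 20
i=5: 20 = 2·9 + 2 (b=9); 9→10: 2·10 + 2 = 22; 22−1 = 21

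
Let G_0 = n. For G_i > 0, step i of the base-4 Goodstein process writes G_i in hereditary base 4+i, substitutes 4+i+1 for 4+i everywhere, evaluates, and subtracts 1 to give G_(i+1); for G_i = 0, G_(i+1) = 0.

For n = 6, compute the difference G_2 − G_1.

0

i=0: 6 = 4 + 2 (b=4); 4→5: 5 + 2 = 7; 7−1 = 6
i=1: 6 = 5 + 1 (b=5); 5→6: 6 + 1 = 7; 7−1 = 6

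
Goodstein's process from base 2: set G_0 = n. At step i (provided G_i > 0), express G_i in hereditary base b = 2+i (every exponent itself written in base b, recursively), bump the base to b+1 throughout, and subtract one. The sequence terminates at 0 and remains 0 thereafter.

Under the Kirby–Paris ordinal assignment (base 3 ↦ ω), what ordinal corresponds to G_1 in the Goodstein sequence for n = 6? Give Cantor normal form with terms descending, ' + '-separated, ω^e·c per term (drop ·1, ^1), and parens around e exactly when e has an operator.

ω^ω + 2

G_0=6  [base 2] 2^2 + 2  →[2↦3]→  3^3 + 3 = 30  −1 ⇒ G_1=29
G_1=29  [base 3] 3^3 + 2  →[3↦4]→  4^4 + 2 = 258  −1 ⇒ G_2=257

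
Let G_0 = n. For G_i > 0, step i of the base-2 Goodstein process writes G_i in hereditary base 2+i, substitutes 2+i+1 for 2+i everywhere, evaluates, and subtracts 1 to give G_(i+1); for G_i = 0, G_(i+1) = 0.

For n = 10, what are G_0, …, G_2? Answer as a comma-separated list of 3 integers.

10, 83, 1025

i=0: 10 = 2^(2 + 1) + 2 (b=2); 2→3: 3^(3 + 1) + 3 = 84; 84−1 = 83
i=1: 83 = 3^(3 + 1) + 2 (b=3); 3→4: 4^(4 + 1) + 2 = 1026; 1026−1 = 1025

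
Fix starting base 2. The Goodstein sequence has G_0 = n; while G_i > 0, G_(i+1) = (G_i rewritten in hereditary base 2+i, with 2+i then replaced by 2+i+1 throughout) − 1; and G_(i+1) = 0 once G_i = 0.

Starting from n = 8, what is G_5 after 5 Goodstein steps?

G_0=8  [base 2] 2^(2 + 1)  →[2↦3]→  3^(3 + 1) = 81  −1 ⇒ G_1=80
G_1=80  [base 3] 2·3^3 + 2·3^2 + 2·3 + 2  →[3↦4]→  2·4^4 + 2·4^2 + 2·4 + 2 = 554  −1 ⇒ G_2=553
G_2=553  [base 4] 2·4^4 + 2·4^2 + 2·4 + 1  →[4↦5]→  2·5^5 + 2·5^2 + 2·5 + 1 = 6311  −1 ⇒ G_3=6310
G_3=6310  [base 5] 2·5^5 + 2·5^2 + 2·5  →[5↦6]→  2·6^6 + 2·6^2 + 2·6 = 93396  −1 ⇒ G_4=93395
G_4=93395  [base 6] 2·6^6 + 2·6^2 + 6 + 5  →[6↦7]→  2·7^7 + 2·7^2 + 7 + 5 = 1647196  −1 ⇒ G_5=1647195
G_5=1647195  [base 7] 2·7^7 + 2·7^2 + 7 + 4  →[7↦8]→  2·8^8 + 2·8^2 + 8 + 4 = 33554572  −1 ⇒ G_6=33554571

1647195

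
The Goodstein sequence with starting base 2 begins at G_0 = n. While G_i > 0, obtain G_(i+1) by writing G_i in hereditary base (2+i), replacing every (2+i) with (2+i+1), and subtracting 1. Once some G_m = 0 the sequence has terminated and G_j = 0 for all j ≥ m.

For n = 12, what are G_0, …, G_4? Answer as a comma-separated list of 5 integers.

12, 107, 1065, 15685, 280019

base 2: 12 = 2^(2 + 1) + 2^2; at 3: 3^(3 + 1) + 3^3 = 108; next = 107
base 3: 107 = 3^(3 + 1) + 2·3^2 + 2·3 + 2; at 4: 4^(4 + 1) + 2·4^2 + 2·4 + 2 = 1066; next = 1065
base 4: 1065 = 4^(4 + 1) + 2·4^2 + 2·4 + 1; at 5: 5^(5 + 1) + 2·5^2 + 2·5 + 1 = 15686; next = 15685
base 5: 15685 = 5^(5 + 1) + 2·5^2 + 2·5; at 6: 6^(6 + 1) + 2·6^2 + 2·6 = 280020; next = 280019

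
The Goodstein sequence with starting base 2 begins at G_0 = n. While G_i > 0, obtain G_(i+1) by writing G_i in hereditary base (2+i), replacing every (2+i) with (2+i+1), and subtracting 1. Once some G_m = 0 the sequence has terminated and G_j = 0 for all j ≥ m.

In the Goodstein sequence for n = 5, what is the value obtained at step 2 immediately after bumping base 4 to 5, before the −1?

468

5 —HB2→ 2^2 + 1 —bump→ 3^3 + 1 = 28 —(−1)→ 27
27 —HB3→ 3^3 —bump→ 4^4 = 256 —(−1)→ 255
255 —HB4→ 3·4^3 + 3·4^2 + 3·4 + 3 —bump→ 3·5^3 + 3·5^2 + 3·5 + 3 = 468 —(−1)→ 467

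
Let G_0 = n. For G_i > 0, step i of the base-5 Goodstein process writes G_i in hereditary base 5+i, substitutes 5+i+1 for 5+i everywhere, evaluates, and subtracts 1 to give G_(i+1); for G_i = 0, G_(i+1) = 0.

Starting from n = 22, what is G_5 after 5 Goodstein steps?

base 5: 22 = 4·5 + 2; at 6: 4·6 + 2 = 26; next = 25
base 6: 25 = 4·6 + 1; at 7: 4·7 + 1 = 29; next = 28
base 7: 28 = 4·7; at 8: 4·8 = 32; next = 31
base 8: 31 = 3·8 + 7; at 9: 3·9 + 7 = 34; next = 33
base 9: 33 = 3·9 + 6; at 10: 3·10 + 6 = 36; next = 35
base 10: 35 = 3·10 + 5; at 11: 3·11 + 5 = 38; next = 37

35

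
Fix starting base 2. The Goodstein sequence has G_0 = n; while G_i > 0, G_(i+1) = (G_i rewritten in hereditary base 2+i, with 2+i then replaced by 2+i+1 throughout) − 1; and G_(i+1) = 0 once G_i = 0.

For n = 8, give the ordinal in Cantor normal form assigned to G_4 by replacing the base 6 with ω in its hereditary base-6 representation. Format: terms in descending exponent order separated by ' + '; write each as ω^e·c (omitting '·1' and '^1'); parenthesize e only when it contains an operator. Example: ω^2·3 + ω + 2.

ω^ω·2 + ω^2·2 + ω + 5

G_0=8  [base 2] 2^(2 + 1)  →[2↦3]→  3^(3 + 1) = 81  −1 ⇒ G_1=80
G_1=80  [base 3] 2·3^3 + 2·3^2 + 2·3 + 2  →[3↦4]→  2·4^4 + 2·4^2 + 2·4 + 2 = 554  −1 ⇒ G_2=553
G_2=553  [base 4] 2·4^4 + 2·4^2 + 2·4 + 1  →[4↦5]→  2·5^5 + 2·5^2 + 2·5 + 1 = 6311  −1 ⇒ G_3=6310
G_3=6310  [base 5] 2·5^5 + 2·5^2 + 2·5  →[5↦6]→  2·6^6 + 2·6^2 + 2·6 = 93396  −1 ⇒ G_4=93395
G_4=93395  [base 6] 2·6^6 + 2·6^2 + 6 + 5  →[6↦7]→  2·7^7 + 2·7^2 + 7 + 5 = 1647196  −1 ⇒ G_5=1647195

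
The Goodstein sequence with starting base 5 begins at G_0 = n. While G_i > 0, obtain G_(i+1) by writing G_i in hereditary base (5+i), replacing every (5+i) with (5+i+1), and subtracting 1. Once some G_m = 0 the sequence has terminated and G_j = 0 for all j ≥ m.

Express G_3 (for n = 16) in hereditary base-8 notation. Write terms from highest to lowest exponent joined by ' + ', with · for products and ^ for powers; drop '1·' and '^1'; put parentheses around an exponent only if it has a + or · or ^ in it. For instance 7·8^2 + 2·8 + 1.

(0) 16|_5 = 3·5 + 1 ↦ 3·6 + 1|_6 = 19 ⇒ 18
(1) 18|_6 = 3·6 ↦ 3·7|_7 = 21 ⇒ 20
(2) 20|_7 = 2·7 + 6 ↦ 2·8 + 6|_8 = 22 ⇒ 21
(3) 21|_8 = 2·8 + 5 ↦ 2·9 + 5|_9 = 23 ⇒ 22

2·8 + 5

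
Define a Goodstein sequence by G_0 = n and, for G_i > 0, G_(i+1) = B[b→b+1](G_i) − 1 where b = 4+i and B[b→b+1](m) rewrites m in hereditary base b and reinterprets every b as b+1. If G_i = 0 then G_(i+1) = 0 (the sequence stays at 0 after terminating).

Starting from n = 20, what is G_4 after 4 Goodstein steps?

G_0 = 20. HB_4(20) = 4^2 + 4. Bump = 30. G_1 = 29.
G_1 = 29. HB_5(29) = 5^2 + 4. Bump = 40. G_2 = 39.
G_2 = 39. HB_6(39) = 6^2 + 3. Bump = 52. G_3 = 51.
G_3 = 51. HB_7(51) = 7^2 + 2. Bump = 66. G_4 = 65.
G_4 = 65. HB_8(65) = 8^2 + 1. Bump = 82. G_5 = 81.

65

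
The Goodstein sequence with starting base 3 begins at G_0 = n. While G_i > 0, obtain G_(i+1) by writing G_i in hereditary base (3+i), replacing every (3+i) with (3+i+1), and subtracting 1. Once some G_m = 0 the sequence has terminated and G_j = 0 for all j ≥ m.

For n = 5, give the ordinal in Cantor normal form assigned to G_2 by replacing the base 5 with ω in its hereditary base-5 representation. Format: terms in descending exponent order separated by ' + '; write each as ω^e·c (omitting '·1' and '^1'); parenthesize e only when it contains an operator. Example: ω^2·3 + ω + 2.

[0] 5 ≡ 3 + 2 (base 3). Lift 4: 6. −1: 5.
[1] 5 ≡ 4 + 1 (base 4). Lift 5: 6. −1: 5.
[2] 5 ≡ 5 (base 5). Lift 6: 6. −1: 5.

ω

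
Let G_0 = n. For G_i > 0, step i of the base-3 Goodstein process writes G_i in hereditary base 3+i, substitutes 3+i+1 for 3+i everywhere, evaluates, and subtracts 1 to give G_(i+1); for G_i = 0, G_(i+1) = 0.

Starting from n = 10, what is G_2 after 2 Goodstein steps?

base 3: 10 = 3^2 + 1; at 4: 4^2 + 1 = 17; next = 16
base 4: 16 = 4^2; at 5: 5^2 = 25; next = 24
base 5: 24 = 4·5 + 4; at 6: 4·6 + 4 = 28; next = 27

24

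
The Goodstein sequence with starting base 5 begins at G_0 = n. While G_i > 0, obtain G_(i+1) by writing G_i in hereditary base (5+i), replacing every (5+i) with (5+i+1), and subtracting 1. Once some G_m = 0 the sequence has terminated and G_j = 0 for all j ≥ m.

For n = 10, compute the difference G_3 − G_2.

0

step 0: 10 = 2·5; sub 6 for 5: 2·6; = 12; G_1 = 12−1 = 11
step 1: 11 = 6 + 5; sub 7 for 6: 7 + 5; = 12; G_2 = 12−1 = 11
step 2: 11 = 7 + 4; sub 8 for 7: 8 + 4; = 12; G_3 = 12−1 = 11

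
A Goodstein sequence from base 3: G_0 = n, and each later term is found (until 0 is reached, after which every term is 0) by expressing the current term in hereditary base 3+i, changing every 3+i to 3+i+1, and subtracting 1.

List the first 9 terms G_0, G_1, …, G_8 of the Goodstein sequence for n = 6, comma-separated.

6, 7, 7, 7, 7, 7, 6, 5, 4

G_0=6  [base 3] 2·3  →[3↦4]→  2·4 = 8  −1 ⇒ G_1=7
G_1=7  [base 4] 4 + 3  →[4↦5]→  5 + 3 = 8  −1 ⇒ G_2=7
G_2=7  [base 5] 5 + 2  →[5↦6]→  6 + 2 = 8  −1 ⇒ G_3=7
G_3=7  [base 6] 6 + 1  →[6↦7]→  7 + 1 = 8  −1 ⇒ G_4=7
G_4=7  [base 7] 7  →[7↦8]→  8 = 8  −1 ⇒ G_5=7
G_5=7  [base 8] 7  →[8↦9]→  7 = 7  −1 ⇒ G_6=6
G_6=6  [base 9] 6  →[9↦10]→  6 = 6  −1 ⇒ G_7=5
G_7=5  [base 10] 5  →[10↦11]→  5 = 5  −1 ⇒ G_8=4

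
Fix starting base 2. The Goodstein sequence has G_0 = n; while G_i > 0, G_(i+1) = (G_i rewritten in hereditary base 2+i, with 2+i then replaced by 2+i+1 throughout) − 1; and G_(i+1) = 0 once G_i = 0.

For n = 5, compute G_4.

775

G_0=5  [base 2] 2^2 + 1  →[2↦3]→  3^3 + 1 = 28  −1 ⇒ G_1=27
G_1=27  [base 3] 3^3  →[3↦4]→  4^4 = 256  −1 ⇒ G_2=255
G_2=255  [base 4] 3·4^3 + 3·4^2 + 3·4 + 3  →[4↦5]→  3·5^3 + 3·5^2 + 3·5 + 3 = 468  −1 ⇒ G_3=467
G_3=467  [base 5] 3·5^3 + 3·5^2 + 3·5 + 2  →[5↦6]→  3·6^3 + 3·6^2 + 3·6 + 2 = 776  −1 ⇒ G_4=775
G_4=775  [base 6] 3·6^3 + 3·6^2 + 3·6 + 1  →[6↦7]→  3·7^3 + 3·7^2 + 3·7 + 1 = 1198  −1 ⇒ G_5=1197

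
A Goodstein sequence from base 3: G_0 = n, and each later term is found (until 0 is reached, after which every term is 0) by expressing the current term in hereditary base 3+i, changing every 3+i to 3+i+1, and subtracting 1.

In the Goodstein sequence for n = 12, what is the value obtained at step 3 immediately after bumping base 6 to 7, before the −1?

50

(0) 12|_3 = 3^2 + 3 ↦ 4^2 + 4|_4 = 20 ⇒ 19
(1) 19|_4 = 4^2 + 3 ↦ 5^2 + 3|_5 = 28 ⇒ 27
(2) 27|_5 = 5^2 + 2 ↦ 6^2 + 2|_6 = 38 ⇒ 37
(3) 37|_6 = 6^2 + 1 ↦ 7^2 + 1|_7 = 50 ⇒ 49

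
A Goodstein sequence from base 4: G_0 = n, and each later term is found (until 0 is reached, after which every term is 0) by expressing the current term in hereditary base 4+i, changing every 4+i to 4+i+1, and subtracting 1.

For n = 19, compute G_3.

49

19 —HB4→ 4^2 + 3 —bump→ 5^2 + 3 = 28 —(−1)→ 27
27 —HB5→ 5^2 + 2 —bump→ 6^2 + 2 = 38 —(−1)→ 37
37 —HB6→ 6^2 + 1 —bump→ 7^2 + 1 = 50 —(−1)→ 49
49 —HB7→ 7^2 —bump→ 8^2 = 64 —(−1)→ 63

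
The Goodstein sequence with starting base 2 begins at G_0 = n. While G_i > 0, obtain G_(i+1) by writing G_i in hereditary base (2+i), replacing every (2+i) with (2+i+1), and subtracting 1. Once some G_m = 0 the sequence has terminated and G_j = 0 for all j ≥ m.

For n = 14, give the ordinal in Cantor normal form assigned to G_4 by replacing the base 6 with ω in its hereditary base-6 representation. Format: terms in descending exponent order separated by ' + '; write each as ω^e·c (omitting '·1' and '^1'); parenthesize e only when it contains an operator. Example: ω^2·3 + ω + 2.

G_0=14  [base 2] 2^(2 + 1) + 2^2 + 2  →[2↦3]→  3^(3 + 1) + 3^3 + 3 = 111  −1 ⇒ G_1=110
G_1=110  [base 3] 3^(3 + 1) + 3^3 + 2  →[3↦4]→  4^(4 + 1) + 4^4 + 2 = 1282  −1 ⇒ G_2=1281
G_2=1281  [base 4] 4^(4 + 1) + 4^4 + 1  →[4↦5]→  5^(5 + 1) + 5^5 + 1 = 18751  −1 ⇒ G_3=18750
G_3=18750  [base 5] 5^(5 + 1) + 5^5  →[5↦6]→  6^(6 + 1) + 6^6 = 326592  −1 ⇒ G_4=326591

ω^(ω + 1) + ω^5·5 + ω^4·5 + ω^3·5 + ω^2·5 + ω·5 + 5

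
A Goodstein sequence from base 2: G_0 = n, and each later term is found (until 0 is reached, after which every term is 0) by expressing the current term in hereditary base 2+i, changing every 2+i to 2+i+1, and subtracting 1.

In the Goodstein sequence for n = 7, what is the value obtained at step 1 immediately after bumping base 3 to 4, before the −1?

G_0 = 7. HB_2(7) = 2^2 + 2 + 1. Bump = 31. G_1 = 30.
G_1 = 30. HB_3(30) = 3^3 + 3. Bump = 260. G_2 = 259.

260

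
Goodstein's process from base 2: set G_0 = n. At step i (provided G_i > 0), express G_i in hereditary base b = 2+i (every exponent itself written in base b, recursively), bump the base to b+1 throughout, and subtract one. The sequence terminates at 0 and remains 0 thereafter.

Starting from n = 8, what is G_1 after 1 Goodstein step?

(0) 8|_2 = 2^(2 + 1) ↦ 3^(3 + 1)|_3 = 81 ⇒ 80
(1) 80|_3 = 2·3^3 + 2·3^2 + 2·3 + 2 ↦ 2·4^4 + 2·4^2 + 2·4 + 2|_4 = 554 ⇒ 553

80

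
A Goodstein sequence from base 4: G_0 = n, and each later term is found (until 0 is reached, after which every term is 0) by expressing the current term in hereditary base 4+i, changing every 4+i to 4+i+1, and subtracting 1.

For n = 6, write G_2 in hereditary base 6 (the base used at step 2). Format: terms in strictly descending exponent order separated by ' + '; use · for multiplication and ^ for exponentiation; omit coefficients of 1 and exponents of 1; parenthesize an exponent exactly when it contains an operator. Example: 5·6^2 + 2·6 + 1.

6

base 4: 6 = 4 + 2; at 5: 5 + 2 = 7; next = 6
base 5: 6 = 5 + 1; at 6: 6 + 1 = 7; next = 6
base 6: 6 = 6; at 7: 7 = 7; next = 6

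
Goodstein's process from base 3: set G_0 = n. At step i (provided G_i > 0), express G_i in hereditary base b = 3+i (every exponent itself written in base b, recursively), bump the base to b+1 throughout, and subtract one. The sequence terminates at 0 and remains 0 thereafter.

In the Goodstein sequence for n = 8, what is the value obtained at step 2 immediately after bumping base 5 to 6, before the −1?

12

i=0: 8 = 2·3 + 2 (b=3); 3→4: 2·4 + 2 = 10; 10−1 = 9
i=1: 9 = 2·4 + 1 (b=4); 4→5: 2·5 + 1 = 11; 11−1 = 10
i=2: 10 = 2·5 (b=5); 5→6: 2·6 = 12; 12−1 = 11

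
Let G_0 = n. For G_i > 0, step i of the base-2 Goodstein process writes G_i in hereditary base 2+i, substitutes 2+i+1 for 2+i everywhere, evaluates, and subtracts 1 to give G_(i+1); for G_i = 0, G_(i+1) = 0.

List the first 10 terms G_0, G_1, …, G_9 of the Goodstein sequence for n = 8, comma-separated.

8, 80, 553, 6310, 93395, 1647195, 33554571, 774841151, 20000000211, 570623341475

8 —HB2→ 2^(2 + 1) —bump→ 3^(3 + 1) = 81 —(−1)→ 80
80 —HB3→ 2·3^3 + 2·3^2 + 2·3 + 2 —bump→ 2·4^4 + 2·4^2 + 2·4 + 2 = 554 —(−1)→ 553
553 —HB4→ 2·4^4 + 2·4^2 + 2·4 + 1 —bump→ 2·5^5 + 2·5^2 + 2·5 + 1 = 6311 —(−1)→ 6310
6310 —HB5→ 2·5^5 + 2·5^2 + 2·5 —bump→ 2·6^6 + 2·6^2 + 2·6 = 93396 —(−1)→ 93395
93395 —HB6→ 2·6^6 + 2·6^2 + 6 + 5 —bump→ 2·7^7 + 2·7^2 + 7 + 5 = 1647196 —(−1)→ 1647195
1647195 —HB7→ 2·7^7 + 2·7^2 + 7 + 4 —bump→ 2·8^8 + 2·8^2 + 8 + 4 = 33554572 —(−1)→ 33554571
33554571 —HB8→ 2·8^8 + 2·8^2 + 8 + 3 —bump→ 2·9^9 + 2·9^2 + 9 + 3 = 774841152 —(−1)→ 774841151
774841151 —HB9→ 2·9^9 + 2·9^2 + 9 + 2 —bump→ 2·10^10 + 2·10^2 + 10 + 2 = 20000000212 —(−1)→ 20000000211
20000000211 —HB10→ 2·10^10 + 2·10^2 + 10 + 1 —bump→ 2·11^11 + 2·11^2 + 11 + 1 = 570623341476 —(−1)→ 570623341475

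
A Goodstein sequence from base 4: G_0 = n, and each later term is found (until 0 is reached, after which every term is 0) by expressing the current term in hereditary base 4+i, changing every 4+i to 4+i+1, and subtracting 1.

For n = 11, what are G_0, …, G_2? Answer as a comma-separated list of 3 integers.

11 —HB4→ 2·4 + 3 —bump→ 2·5 + 3 = 13 —(−1)→ 12
12 —HB5→ 2·5 + 2 —bump→ 2·6 + 2 = 14 —(−1)→ 13

11, 12, 13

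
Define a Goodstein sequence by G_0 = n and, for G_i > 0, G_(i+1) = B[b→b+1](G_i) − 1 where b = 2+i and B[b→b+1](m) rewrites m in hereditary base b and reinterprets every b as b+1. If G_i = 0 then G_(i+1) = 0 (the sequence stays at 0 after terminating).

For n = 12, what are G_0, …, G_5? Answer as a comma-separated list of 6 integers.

[0] 12 ≡ 2^(2 + 1) + 2^2 (base 2). Lift 3: 108. −1: 107.
[1] 107 ≡ 3^(3 + 1) + 2·3^2 + 2·3 + 2 (base 3). Lift 4: 1066. −1: 1065.
[2] 1065 ≡ 4^(4 + 1) + 2·4^2 + 2·4 + 1 (base 4). Lift 5: 15686. −1: 15685.
[3] 15685 ≡ 5^(5 + 1) + 2·5^2 + 2·5 (base 5). Lift 6: 280020. −1: 280019.
[4] 280019 ≡ 6^(6 + 1) + 2·6^2 + 6 + 5 (base 6). Lift 7: 5764911. −1: 5764910.

12, 107, 1065, 15685, 280019, 5764910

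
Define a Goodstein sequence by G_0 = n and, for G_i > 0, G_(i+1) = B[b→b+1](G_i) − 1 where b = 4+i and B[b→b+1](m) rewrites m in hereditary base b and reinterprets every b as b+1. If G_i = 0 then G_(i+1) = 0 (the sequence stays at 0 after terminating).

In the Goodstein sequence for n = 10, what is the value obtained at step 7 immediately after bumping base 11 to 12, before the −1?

14

(0) 10|_4 = 2·4 + 2 ↦ 2·5 + 2|_5 = 12 ⇒ 11
(1) 11|_5 = 2·5 + 1 ↦ 2·6 + 1|_6 = 13 ⇒ 12
(2) 12|_6 = 2·6 ↦ 2·7|_7 = 14 ⇒ 13
(3) 13|_7 = 7 + 6 ↦ 8 + 6|_8 = 14 ⇒ 13
(4) 13|_8 = 8 + 5 ↦ 9 + 5|_9 = 14 ⇒ 13
(5) 13|_9 = 9 + 4 ↦ 10 + 4|_10 = 14 ⇒ 13
(6) 13|_10 = 10 + 3 ↦ 11 + 3|_11 = 14 ⇒ 13
(7) 13|_11 = 11 + 2 ↦ 12 + 2|_12 = 14 ⇒ 13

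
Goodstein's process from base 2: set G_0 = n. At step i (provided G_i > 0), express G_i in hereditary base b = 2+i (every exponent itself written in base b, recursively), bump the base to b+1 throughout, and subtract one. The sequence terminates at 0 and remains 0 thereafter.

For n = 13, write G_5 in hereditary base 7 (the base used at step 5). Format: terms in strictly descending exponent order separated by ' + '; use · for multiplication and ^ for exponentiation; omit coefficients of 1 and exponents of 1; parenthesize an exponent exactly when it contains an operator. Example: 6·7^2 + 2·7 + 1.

7^(7 + 1) + 3·7^3 + 3·7^2 + 3·7

G_0 = 13. HB_2(13) = 2^(2 + 1) + 2^2 + 1. Bump = 109. G_1 = 108.
G_1 = 108. HB_3(108) = 3^(3 + 1) + 3^3. Bump = 1280. G_2 = 1279.
G_2 = 1279. HB_4(1279) = 4^(4 + 1) + 3·4^3 + 3·4^2 + 3·4 + 3. Bump = 16093. G_3 = 16092.
G_3 = 16092. HB_5(16092) = 5^(5 + 1) + 3·5^3 + 3·5^2 + 3·5 + 2. Bump = 280712. G_4 = 280711.
G_4 = 280711. HB_6(280711) = 6^(6 + 1) + 3·6^3 + 3·6^2 + 3·6 + 1. Bump = 5765999. G_5 = 5765998.
G_5 = 5765998. HB_7(5765998) = 7^(7 + 1) + 3·7^3 + 3·7^2 + 3·7. Bump = 134219480. G_6 = 134219479.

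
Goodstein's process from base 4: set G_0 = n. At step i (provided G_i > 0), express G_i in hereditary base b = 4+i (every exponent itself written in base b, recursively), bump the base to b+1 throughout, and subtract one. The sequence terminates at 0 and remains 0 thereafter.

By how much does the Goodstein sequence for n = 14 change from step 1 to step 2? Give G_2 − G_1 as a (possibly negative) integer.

i=0: 14 = 3·4 + 2 (b=4); 4→5: 3·5 + 2 = 17; 17−1 = 16
i=1: 16 = 3·5 + 1 (b=5); 5→6: 3·6 + 1 = 19; 19−1 = 18

2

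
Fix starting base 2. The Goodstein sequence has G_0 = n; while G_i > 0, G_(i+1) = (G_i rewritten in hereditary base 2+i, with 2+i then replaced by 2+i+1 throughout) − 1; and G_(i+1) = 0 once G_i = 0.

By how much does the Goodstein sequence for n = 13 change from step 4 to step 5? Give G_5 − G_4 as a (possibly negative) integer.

13 —HB2→ 2^(2 + 1) + 2^2 + 1 —bump→ 3^(3 + 1) + 3^3 + 1 = 109 —(−1)→ 108
108 —HB3→ 3^(3 + 1) + 3^3 —bump→ 4^(4 + 1) + 4^4 = 1280 —(−1)→ 1279
1279 —HB4→ 4^(4 + 1) + 3·4^3 + 3·4^2 + 3·4 + 3 —bump→ 5^(5 + 1) + 3·5^3 + 3·5^2 + 3·5 + 3 = 16093 —(−1)→ 16092
16092 —HB5→ 5^(5 + 1) + 3·5^3 + 3·5^2 + 3·5 + 2 —bump→ 6^(6 + 1) + 3·6^3 + 3·6^2 + 3·6 + 2 = 280712 —(−1)→ 280711
280711 —HB6→ 6^(6 + 1) + 3·6^3 + 3·6^2 + 3·6 + 1 —bump→ 7^(7 + 1) + 3·7^3 + 3·7^2 + 3·7 + 1 = 5765999 —(−1)→ 5765998

5485287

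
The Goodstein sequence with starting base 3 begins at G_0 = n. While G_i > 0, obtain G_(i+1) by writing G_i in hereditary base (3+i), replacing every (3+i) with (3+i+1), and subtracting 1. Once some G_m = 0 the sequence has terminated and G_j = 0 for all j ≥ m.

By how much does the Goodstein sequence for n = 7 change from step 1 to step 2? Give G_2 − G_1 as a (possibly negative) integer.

1

[0] 7 ≡ 2·3 + 1 (base 3). Lift 4: 9. −1: 8.
[1] 8 ≡ 2·4 (base 4). Lift 5: 10. −1: 9.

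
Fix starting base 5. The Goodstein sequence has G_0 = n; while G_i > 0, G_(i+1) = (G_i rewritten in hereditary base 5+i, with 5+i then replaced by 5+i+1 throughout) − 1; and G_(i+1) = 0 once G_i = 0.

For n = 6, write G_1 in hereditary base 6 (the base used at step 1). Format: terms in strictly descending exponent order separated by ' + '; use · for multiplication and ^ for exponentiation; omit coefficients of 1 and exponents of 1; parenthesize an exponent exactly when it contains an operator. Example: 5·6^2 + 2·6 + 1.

6

(0) 6|_5 = 5 + 1 ↦ 6 + 1|_6 = 7 ⇒ 6
(1) 6|_6 = 6 ↦ 7|_7 = 7 ⇒ 6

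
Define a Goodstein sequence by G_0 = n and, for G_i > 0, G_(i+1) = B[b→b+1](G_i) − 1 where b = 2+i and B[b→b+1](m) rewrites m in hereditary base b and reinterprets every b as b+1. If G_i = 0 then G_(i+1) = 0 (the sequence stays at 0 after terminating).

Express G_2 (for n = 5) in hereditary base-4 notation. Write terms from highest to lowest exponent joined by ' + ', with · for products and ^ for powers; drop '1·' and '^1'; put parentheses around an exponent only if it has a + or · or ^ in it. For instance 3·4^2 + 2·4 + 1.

3·4^3 + 3·4^2 + 3·4 + 3

(0) 5|_2 = 2^2 + 1 ↦ 3^3 + 1|_3 = 28 ⇒ 27
(1) 27|_3 = 3^3 ↦ 4^4|_4 = 256 ⇒ 255
(2) 255|_4 = 3·4^3 + 3·4^2 + 3·4 + 3 ↦ 3·5^3 + 3·5^2 + 3·5 + 3|_5 = 468 ⇒ 467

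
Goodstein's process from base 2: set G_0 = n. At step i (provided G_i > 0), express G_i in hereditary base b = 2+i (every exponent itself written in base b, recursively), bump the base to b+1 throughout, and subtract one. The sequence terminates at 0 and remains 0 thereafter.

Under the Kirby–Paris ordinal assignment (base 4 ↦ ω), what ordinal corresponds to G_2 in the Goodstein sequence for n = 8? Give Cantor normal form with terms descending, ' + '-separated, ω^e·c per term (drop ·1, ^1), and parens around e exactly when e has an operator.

ω^ω·2 + ω^2·2 + ω·2 + 1

i=0: 8 = 2^(2 + 1) (b=2); 2→3: 3^(3 + 1) = 81; 81−1 = 80
i=1: 80 = 2·3^3 + 2·3^2 + 2·3 + 2 (b=3); 3→4: 2·4^4 + 2·4^2 + 2·4 + 2 = 554; 554−1 = 553
i=2: 553 = 2·4^4 + 2·4^2 + 2·4 + 1 (b=4); 4→5: 2·5^5 + 2·5^2 + 2·5 + 1 = 6311; 6311−1 = 6310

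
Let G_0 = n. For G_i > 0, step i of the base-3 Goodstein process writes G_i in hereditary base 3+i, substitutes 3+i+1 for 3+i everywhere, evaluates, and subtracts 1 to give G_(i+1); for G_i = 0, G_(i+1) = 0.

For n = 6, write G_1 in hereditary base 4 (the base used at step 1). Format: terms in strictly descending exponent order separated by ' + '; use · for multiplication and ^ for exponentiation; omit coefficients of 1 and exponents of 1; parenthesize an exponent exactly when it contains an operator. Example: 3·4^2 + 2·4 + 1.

[0] 6 ≡ 2·3 (base 3). Lift 4: 8. −1: 7.
[1] 7 ≡ 4 + 3 (base 4). Lift 5: 8. −1: 7.

4 + 3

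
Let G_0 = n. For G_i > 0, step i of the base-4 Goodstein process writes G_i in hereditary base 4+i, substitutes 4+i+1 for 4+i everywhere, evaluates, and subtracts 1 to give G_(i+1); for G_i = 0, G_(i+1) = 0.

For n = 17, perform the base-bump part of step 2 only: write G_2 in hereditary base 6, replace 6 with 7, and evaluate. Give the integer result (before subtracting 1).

step 0: 17 = 4^2 + 1; sub 5 for 4: 5^2 + 1; = 26; G_1 = 26−1 = 25
step 1: 25 = 5^2; sub 6 for 5: 6^2; = 36; G_2 = 36−1 = 35
step 2: 35 = 5·6 + 5; sub 7 for 6: 5·7 + 5; = 40; G_3 = 40−1 = 39

40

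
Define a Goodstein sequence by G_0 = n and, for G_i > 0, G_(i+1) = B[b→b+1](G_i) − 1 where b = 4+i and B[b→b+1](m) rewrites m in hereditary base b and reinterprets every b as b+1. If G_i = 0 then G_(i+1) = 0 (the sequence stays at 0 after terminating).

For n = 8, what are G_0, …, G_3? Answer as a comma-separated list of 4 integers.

8, 9, 9, 9

step 0: 8 = 2·4; sub 5 for 4: 2·5; = 10; G_1 = 10−1 = 9
step 1: 9 = 5 + 4; sub 6 for 5: 6 + 4; = 10; G_2 = 10−1 = 9
step 2: 9 = 6 + 3; sub 7 for 6: 7 + 3; = 10; G_3 = 10−1 = 9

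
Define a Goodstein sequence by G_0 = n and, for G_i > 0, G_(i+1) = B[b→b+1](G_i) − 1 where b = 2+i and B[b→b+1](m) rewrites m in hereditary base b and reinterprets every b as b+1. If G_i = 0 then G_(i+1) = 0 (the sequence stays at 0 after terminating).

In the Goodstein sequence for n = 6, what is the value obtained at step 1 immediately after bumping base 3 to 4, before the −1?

6 —HB2→ 2^2 + 2 —bump→ 3^3 + 3 = 30 —(−1)→ 29
29 —HB3→ 3^3 + 2 —bump→ 4^4 + 2 = 258 —(−1)→ 257

258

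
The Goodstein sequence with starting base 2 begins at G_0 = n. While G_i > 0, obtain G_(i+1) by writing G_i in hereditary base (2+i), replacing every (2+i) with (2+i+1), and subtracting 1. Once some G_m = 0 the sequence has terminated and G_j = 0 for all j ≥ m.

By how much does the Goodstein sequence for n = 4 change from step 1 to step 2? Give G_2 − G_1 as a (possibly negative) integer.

15

[0] 4 ≡ 2^2 (base 2). Lift 3: 27. −1: 26.
[1] 26 ≡ 2·3^2 + 2·3 + 2 (base 3). Lift 4: 42. −1: 41.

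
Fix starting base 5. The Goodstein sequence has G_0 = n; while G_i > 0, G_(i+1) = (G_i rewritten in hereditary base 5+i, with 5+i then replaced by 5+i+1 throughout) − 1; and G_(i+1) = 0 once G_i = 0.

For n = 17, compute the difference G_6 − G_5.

17 —HB5→ 3·5 + 2 —bump→ 3·6 + 2 = 20 —(−1)→ 19
19 —HB6→ 3·6 + 1 —bump→ 3·7 + 1 = 22 —(−1)→ 21
21 —HB7→ 3·7 —bump→ 3·8 = 24 —(−1)→ 23
23 —HB8→ 2·8 + 7 —bump→ 2·9 + 7 = 25 —(−1)→ 24
24 —HB9→ 2·9 + 6 —bump→ 2·10 + 6 = 26 —(−1)→ 25
25 —HB10→ 2·10 + 5 —bump→ 2·11 + 5 = 27 —(−1)→ 26

1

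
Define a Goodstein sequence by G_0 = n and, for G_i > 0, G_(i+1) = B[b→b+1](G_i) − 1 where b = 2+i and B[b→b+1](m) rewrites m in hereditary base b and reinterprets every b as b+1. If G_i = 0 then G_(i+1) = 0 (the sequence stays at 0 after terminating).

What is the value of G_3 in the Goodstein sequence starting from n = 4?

i=0: 4 = 2^2 (b=2); 2→3: 3^3 = 27; 27−1 = 26
i=1: 26 = 2·3^2 + 2·3 + 2 (b=3); 3→4: 2·4^2 + 2·4 + 2 = 42; 42−1 = 41
i=2: 41 = 2·4^2 + 2·4 + 1 (b=4); 4→5: 2·5^2 + 2·5 + 1 = 61; 61−1 = 60
i=3: 60 = 2·5^2 + 2·5 (b=5); 5→6: 2·6^2 + 2·6 = 84; 84−1 = 83

60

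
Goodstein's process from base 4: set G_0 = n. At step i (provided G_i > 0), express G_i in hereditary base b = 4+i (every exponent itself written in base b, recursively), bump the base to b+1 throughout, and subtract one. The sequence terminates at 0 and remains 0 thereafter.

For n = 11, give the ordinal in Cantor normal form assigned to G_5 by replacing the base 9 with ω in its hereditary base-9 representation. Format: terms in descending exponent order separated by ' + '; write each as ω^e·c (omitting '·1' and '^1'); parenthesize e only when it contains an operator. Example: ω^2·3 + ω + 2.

ω + 6

step 0: 11 = 2·4 + 3; sub 5 for 4: 2·5 + 3; = 13; G_1 = 13−1 = 12
step 1: 12 = 2·5 + 2; sub 6 for 5: 2·6 + 2; = 14; G_2 = 14−1 = 13
step 2: 13 = 2·6 + 1; sub 7 for 6: 2·7 + 1; = 15; G_3 = 15−1 = 14
step 3: 14 = 2·7; sub 8 for 7: 2·8; = 16; G_4 = 16−1 = 15
step 4: 15 = 8 + 7; sub 9 for 8: 9 + 7; = 16; G_5 = 16−1 = 15
step 5: 15 = 9 + 6; sub 10 for 9: 10 + 6; = 16; G_6 = 16−1 = 15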